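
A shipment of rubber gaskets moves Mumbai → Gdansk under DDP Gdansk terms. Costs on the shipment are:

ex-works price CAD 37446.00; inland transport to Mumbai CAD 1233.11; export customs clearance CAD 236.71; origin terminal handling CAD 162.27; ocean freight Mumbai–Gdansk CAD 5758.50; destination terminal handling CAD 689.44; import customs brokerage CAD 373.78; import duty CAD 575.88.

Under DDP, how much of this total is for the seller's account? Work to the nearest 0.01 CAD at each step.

DDP: the seller bears all costs including import duty.
Seller's account: goods 37446.00 + inland to port 1233.11 + export clearance 236.71 + origin terminal 162.27 + freight 5758.50 + destination terminal 689.44 + brokerage 373.78 + duty 575.88 = 46475.69
Buyer's account: 0.00

Seller's account: CAD 46475.69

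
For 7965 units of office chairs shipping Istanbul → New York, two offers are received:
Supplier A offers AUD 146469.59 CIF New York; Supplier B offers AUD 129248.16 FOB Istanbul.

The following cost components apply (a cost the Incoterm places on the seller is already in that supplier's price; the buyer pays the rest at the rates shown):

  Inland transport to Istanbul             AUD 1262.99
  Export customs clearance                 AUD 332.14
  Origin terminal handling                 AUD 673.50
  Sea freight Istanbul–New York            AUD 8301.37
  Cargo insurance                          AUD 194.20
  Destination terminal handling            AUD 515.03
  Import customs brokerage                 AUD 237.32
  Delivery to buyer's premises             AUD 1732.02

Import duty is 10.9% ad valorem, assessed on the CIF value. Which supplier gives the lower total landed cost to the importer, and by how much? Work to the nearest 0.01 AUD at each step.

Supplier A (CIF):
The CIF price already equals the CIF value: 146469.59
Import duty = 146469.59 × 10.9% = 15965.19
Buyer bears (A): 515.03 + 237.32 + 1732.02 = 2484.37
Landed cost (A) = invoice 146469.59 + 2484.37 + duty 15965.19 = 164919.15
Supplier B (FOB):
CIF value = FOB price + freight + insurance = 129248.16 + 8301.37 + 194.20 = 137743.73
Import duty = 137743.73 × 10.9% = 15014.07
Buyer bears (B): 8301.37 + 194.20 + 515.03 + 237.32 + 1732.02 = 10979.94
Landed cost (B) = invoice 129248.16 + 10979.94 + duty 15014.07 = 155242.17
Difference = |164919.15 − 155242.17| = 9676.98

Supplier B is cheaper by AUD 9676.98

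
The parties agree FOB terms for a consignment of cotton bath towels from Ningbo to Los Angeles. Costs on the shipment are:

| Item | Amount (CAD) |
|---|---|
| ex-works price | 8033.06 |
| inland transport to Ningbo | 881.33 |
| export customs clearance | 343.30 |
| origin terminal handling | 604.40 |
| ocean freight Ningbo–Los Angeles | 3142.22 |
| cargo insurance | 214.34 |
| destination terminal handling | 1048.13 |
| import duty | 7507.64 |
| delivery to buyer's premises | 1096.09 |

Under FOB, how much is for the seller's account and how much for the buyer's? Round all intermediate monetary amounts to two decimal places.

FOB: the seller bears costs until goods are on board at the origin port; the buyer bears freight, insurance and all costs thereafter.
Seller's account: goods 8033.06 + inland to port 881.33 + export clearance 343.30 + origin terminal 604.40 = 9862.09
Buyer's account: freight 3142.22 + insurance 214.34 + destination terminal 1048.13 + duty 7507.64 + delivery 1096.09 = 13008.42

Seller: CAD 9862.09; buyer: CAD 13008.42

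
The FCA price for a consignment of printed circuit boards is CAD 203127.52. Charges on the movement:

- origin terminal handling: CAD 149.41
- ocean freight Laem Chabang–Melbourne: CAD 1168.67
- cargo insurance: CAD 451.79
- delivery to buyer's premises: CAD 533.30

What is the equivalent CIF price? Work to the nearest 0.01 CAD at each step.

Not relevant to the conversion: delivery — on the buyer under both terms; not part of either seller's price.
From FCA to CIF, the seller additionally bears: origin terminal, freight, insurance.
CIF price = 203127.52 + 149.41 + 1168.67 + 451.79 = 204897.39

CIF price: CAD 204897.39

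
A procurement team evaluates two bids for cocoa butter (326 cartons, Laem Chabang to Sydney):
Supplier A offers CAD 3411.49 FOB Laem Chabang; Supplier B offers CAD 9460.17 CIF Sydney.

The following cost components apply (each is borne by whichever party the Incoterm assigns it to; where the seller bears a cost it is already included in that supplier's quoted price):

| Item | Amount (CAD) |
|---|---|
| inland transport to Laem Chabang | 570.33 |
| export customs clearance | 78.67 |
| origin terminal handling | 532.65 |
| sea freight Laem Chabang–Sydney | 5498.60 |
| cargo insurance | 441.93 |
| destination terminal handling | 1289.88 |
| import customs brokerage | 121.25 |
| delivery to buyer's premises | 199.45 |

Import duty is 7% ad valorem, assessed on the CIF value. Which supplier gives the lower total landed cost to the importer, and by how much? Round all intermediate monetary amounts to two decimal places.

Supplier A is cheaper by CAD 115.72

Supplier A (FOB):
CIF value = FOB price + freight + insurance = 3411.49 + 5498.60 + 441.93 = 9352.02
Import duty = 9352.02 × 7% = 654.64
Buyer bears (A): 5498.60 + 441.93 + 1289.88 + 121.25 + 199.45 = 7551.11
Landed cost (A) = invoice 3411.49 + 7551.11 + duty 654.64 = 11617.24
Supplier B (CIF):
The CIF price already equals the CIF value: 9460.17
Import duty = 9460.17 × 7% = 662.21
Buyer bears (B): 1289.88 + 121.25 + 199.45 = 1610.58
Landed cost (B) = invoice 9460.17 + 1610.58 + duty 662.21 = 11732.96
Difference = |11617.24 − 11732.96| = 115.72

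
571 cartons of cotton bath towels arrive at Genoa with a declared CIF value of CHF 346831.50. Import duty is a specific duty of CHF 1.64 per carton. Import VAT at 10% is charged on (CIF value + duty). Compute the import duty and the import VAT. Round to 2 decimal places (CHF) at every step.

Import duty = 571 × 1.64 = 936.44
VAT base = CIF + duty = 346831.50 + 936.44 = 347767.94
Import VAT = 347767.94 × 10% = 34776.79

Import duty: CHF 936.44; import VAT: CHF 34776.79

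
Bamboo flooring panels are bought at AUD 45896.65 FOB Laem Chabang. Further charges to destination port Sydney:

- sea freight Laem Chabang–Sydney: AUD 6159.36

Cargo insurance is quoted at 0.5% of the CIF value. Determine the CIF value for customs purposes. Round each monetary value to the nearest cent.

CIF value: AUD 52317.60

Let C be the CIF value. C = FOB price + freight + 0.5% × C
C − 0.5% × C = 45896.65 + 6159.36
0.995 × C = 52056.01
C = 52056.01 / 0.995 = 52317.60
Insurance premium = 0.5% × 52317.60 = 261.59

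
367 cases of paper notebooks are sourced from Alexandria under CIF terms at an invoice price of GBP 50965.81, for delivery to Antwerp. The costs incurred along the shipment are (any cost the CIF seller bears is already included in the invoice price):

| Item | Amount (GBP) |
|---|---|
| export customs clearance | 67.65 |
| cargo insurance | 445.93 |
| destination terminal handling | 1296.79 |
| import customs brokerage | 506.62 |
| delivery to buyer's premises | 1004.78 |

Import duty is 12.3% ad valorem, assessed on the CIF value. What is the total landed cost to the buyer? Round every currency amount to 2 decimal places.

Total landed cost: GBP 60042.79

CIF: the seller pays costs through ocean freight and marine insurance to the destination port.
Already in the invoice (seller's account under CIF): export clearance, insurance — exclude.
The CIF price already equals the CIF value: 50965.81
Import duty = 50965.81 × 12.3% = 6268.79
Buyer bears: destination terminal 1296.79 + brokerage 506.62 + delivery 1004.78 + duty 6268.79 = 9076.98
Landed cost = invoice 50965.81 + 9076.98 = 60042.79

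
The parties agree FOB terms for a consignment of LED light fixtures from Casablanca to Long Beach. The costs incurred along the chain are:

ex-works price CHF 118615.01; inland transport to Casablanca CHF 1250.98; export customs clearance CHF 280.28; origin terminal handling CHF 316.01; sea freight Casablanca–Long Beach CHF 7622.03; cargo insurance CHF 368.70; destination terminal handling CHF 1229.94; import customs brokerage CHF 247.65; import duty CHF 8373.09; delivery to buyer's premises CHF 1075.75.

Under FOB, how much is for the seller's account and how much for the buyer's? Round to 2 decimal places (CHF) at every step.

FOB: the seller bears costs until goods are on board at the origin port; the buyer bears freight, insurance and all costs thereafter.
Seller's account: goods 118615.01 + inland to port 1250.98 + export clearance 280.28 + origin terminal 316.01 = 120462.28
Buyer's account: freight 7622.03 + insurance 368.70 + destination terminal 1229.94 + brokerage 247.65 + duty 8373.09 + delivery 1075.75 = 18917.16

Seller: CHF 120462.28; buyer: CHF 18917.16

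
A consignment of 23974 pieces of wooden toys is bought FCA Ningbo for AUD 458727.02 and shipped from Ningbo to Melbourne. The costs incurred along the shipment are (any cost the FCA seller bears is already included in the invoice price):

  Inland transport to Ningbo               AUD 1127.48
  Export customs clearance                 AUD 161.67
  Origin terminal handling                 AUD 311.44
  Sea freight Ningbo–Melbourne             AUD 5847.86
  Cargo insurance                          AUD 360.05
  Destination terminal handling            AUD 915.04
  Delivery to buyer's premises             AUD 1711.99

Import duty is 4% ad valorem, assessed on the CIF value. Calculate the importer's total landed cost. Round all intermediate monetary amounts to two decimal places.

Total landed cost: AUD 486483.25

FCA: the seller delivers export-cleared goods to the carrier; the buyer bears costs from that point.
Already in the invoice (seller's account under FCA): inland to port, export clearance — exclude.
CIF value = FCA price + origin terminal + freight + insurance = 458727.02 + 311.44 + 5847.86 + 360.05 = 465246.37
Import duty = 465246.37 × 4% = 18609.85
Buyer bears: origin terminal 311.44 + freight 5847.86 + insurance 360.05 + destination terminal 915.04 + delivery 1711.99 + duty 18609.85 = 27756.23
Landed cost = invoice 458727.02 + 27756.23 = 486483.25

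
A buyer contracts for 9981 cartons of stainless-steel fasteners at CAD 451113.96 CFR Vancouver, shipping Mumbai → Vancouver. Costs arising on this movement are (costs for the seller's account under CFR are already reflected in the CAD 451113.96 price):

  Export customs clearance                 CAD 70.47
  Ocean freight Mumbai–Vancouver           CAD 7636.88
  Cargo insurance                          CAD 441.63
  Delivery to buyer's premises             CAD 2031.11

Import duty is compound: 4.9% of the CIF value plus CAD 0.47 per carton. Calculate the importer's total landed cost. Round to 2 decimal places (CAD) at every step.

Total landed cost: CAD 480403.99

CFR: the seller pays costs through ocean freight to the destination port, but not insurance.
Already in the invoice (seller's account under CFR): export clearance, freight — exclude.
CIF value = CFR price + insurance = 451113.96 + 441.63 = 451555.59
Ad valorem component: 451555.59 × 4.9% = 22126.22
Specific component: 9981 × 0.47 = 4691.07
Import duty = 22126.22 + 4691.07 = 26817.29
Buyer bears: insurance 441.63 + delivery 2031.11 + duty 26817.29 = 29290.03
Landed cost = invoice 451113.96 + 29290.03 = 480403.99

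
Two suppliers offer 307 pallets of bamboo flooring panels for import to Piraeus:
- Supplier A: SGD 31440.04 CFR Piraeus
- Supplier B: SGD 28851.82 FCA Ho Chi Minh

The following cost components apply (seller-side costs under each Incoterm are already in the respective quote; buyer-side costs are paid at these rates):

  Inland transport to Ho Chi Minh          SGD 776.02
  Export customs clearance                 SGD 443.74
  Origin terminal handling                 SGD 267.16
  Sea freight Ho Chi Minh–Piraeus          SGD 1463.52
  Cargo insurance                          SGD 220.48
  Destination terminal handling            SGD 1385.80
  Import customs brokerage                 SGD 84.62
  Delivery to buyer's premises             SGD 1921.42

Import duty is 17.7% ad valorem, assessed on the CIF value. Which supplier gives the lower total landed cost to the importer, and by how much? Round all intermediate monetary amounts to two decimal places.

Supplier A (CFR):
CIF value = CFR price + insurance = 31440.04 + 220.48 = 31660.52
Import duty = 31660.52 × 17.7% = 5603.91
Buyer bears (A): 220.48 + 1385.80 + 84.62 + 1921.42 = 3612.32
Landed cost (A) = invoice 31440.04 + 3612.32 + duty 5603.91 = 40656.27
Supplier B (FCA):
CIF value = FCA price + origin terminal + freight + insurance = 28851.82 + 267.16 + 1463.52 + 220.48 = 30802.98
Import duty = 30802.98 × 17.7% = 5452.13
Buyer bears (B): 267.16 + 1463.52 + 220.48 + 1385.80 + 84.62 + 1921.42 = 5343.00
Landed cost (B) = invoice 28851.82 + 5343.00 + duty 5452.13 = 39646.95
Difference = |40656.27 − 39646.95| = 1009.32

Supplier B is cheaper by SGD 1009.32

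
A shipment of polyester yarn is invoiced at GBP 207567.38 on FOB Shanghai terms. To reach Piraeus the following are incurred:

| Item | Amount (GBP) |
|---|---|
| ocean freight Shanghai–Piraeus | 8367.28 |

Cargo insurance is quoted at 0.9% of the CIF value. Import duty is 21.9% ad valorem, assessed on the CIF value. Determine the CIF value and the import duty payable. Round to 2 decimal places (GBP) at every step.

Let C be the CIF value. C = FOB price + freight + 0.9% × C
C − 0.9% × C = 207567.38 + 8367.28
0.991 × C = 215934.66
C = 215934.66 / 0.991 = 217895.72
Insurance premium = 0.9% × 217895.72 = 1961.06
Import duty = 217895.72 × 21.9% = 47719.16

CIF value: GBP 217895.72; import duty: GBP 47719.16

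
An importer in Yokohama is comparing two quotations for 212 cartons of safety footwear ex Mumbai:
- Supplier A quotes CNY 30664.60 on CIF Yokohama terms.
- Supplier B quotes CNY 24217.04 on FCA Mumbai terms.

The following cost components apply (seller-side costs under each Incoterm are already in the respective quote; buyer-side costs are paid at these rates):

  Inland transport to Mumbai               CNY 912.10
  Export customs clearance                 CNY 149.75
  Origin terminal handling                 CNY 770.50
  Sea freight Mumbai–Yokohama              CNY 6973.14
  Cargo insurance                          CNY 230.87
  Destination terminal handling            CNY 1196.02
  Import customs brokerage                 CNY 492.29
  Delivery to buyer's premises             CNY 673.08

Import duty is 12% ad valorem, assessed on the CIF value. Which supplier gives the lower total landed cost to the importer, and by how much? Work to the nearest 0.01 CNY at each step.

Supplier A (CIF):
The CIF price already equals the CIF value: 30664.60
Import duty = 30664.60 × 12% = 3679.75
Buyer bears (A): 1196.02 + 492.29 + 673.08 = 2361.39
Landed cost (A) = invoice 30664.60 + 2361.39 + duty 3679.75 = 36705.74
Supplier B (FCA):
CIF value = FCA price + origin terminal + freight + insurance = 24217.04 + 770.50 + 6973.14 + 230.87 = 32191.55
Import duty = 32191.55 × 12% = 3862.99
Buyer bears (B): 770.50 + 6973.14 + 230.87 + 1196.02 + 492.29 + 673.08 = 10335.90
Landed cost (B) = invoice 24217.04 + 10335.90 + duty 3862.99 = 38415.93
Difference = |36705.74 − 38415.93| = 1710.19

Supplier A is cheaper by CNY 1710.19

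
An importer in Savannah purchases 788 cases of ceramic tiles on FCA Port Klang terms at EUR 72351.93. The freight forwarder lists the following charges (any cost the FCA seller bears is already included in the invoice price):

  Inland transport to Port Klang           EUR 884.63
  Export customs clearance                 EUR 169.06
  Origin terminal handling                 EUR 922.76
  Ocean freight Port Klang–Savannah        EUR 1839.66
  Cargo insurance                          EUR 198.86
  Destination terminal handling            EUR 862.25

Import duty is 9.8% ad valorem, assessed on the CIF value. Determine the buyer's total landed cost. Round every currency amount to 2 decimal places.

FCA: the seller delivers export-cleared goods to the carrier; the buyer bears costs from that point.
Already in the invoice (seller's account under FCA): inland to port, export clearance — exclude.
CIF value = FCA price + origin terminal + freight + insurance = 72351.93 + 922.76 + 1839.66 + 198.86 = 75313.21
Import duty = 75313.21 × 9.8% = 7380.69
Buyer bears: origin terminal 922.76 + freight 1839.66 + insurance 198.86 + destination terminal 862.25 + duty 7380.69 = 11204.22
Landed cost = invoice 72351.93 + 11204.22 = 83556.15

Total landed cost: EUR 83556.15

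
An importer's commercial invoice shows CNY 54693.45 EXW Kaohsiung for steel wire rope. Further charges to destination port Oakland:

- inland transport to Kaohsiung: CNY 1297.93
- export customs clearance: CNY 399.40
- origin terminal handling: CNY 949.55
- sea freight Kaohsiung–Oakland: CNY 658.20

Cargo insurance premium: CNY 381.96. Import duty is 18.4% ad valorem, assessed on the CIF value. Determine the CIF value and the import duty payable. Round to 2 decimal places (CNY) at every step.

CIF value: CNY 58380.49; import duty: CNY 10742.01

CIF = EXW price + pre-shipment costs + freight + insurance
CIF = 54693.45 + 1297.93 + 399.40 + 949.55 + 658.20 + 381.96 = 58380.49
Import duty = 58380.49 × 18.4% = 10742.01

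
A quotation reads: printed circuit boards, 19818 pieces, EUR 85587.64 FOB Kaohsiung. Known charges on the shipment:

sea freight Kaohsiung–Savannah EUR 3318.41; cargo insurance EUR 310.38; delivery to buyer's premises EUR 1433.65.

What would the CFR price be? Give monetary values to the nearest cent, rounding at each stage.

CFR price: EUR 88906.05

Not relevant to the conversion: delivery, insurance — on the buyer under both terms; not part of either seller's price.
From FOB to CFR, the seller additionally bears: freight.
CFR price = 85587.64 + 3318.41 = 88906.05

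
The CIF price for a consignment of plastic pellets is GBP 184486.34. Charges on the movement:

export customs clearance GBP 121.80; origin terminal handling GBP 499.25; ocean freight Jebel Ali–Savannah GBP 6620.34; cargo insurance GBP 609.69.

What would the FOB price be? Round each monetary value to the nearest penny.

Not relevant to the conversion: export clearance, origin terminal — on the seller under both CIF and FOB; already in the CIF price and stays in the FOB price.
From CIF to FOB, the seller no longer bears: freight, insurance.
FOB price = 184486.34 − 6620.34 − 609.69 = 177256.31

FOB price: GBP 177256.31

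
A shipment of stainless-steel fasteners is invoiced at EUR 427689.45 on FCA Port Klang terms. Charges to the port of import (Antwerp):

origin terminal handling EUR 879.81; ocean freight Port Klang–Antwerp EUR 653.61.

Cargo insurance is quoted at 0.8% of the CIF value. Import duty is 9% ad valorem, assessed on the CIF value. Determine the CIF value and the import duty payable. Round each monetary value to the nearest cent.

Let C be the CIF value. C = FCA price + pre-shipment costs + freight + 0.8% × C
C − 0.8% × C = 427689.45 + 879.81 + 653.61
0.992 × C = 429222.87
C = 429222.87 / 0.992 = 432684.34
Insurance premium = 0.8% × 432684.34 = 3461.47
Import duty = 432684.34 × 9% = 38941.59

CIF value: EUR 432684.34; import duty: EUR 38941.59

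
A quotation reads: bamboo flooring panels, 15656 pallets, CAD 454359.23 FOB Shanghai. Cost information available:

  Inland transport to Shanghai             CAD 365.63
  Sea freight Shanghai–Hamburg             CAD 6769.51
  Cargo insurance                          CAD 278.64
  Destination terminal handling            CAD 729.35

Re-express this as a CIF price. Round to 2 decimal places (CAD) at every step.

Not relevant to the conversion: inland to port — on the seller under both FOB and CIF; already in the FOB price and stays in the CIF price. destination terminal — on the buyer under both terms; not part of either seller's price.
From FOB to CIF, the seller additionally bears: freight, insurance.
CIF price = 454359.23 + 6769.51 + 278.64 = 461407.38

CIF price: CAD 461407.38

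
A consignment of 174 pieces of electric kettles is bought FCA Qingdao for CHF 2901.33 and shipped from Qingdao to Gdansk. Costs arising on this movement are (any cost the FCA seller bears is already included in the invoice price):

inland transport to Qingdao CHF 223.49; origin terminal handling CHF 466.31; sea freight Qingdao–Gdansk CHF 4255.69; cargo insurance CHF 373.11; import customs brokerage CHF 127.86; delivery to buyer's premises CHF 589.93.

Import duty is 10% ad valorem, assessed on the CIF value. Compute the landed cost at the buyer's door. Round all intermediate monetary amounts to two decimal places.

Total landed cost: CHF 9513.87

FCA: the seller delivers export-cleared goods to the carrier; the buyer bears costs from that point.
Already in the invoice (seller's account under FCA): inland to port — exclude.
CIF value = FCA price + origin terminal + freight + insurance = 2901.33 + 466.31 + 4255.69 + 373.11 = 7996.44
Import duty = 7996.44 × 10% = 799.64
Buyer bears: origin terminal 466.31 + freight 4255.69 + insurance 373.11 + brokerage 127.86 + delivery 589.93 + duty 799.64 = 6612.54
Landed cost = invoice 2901.33 + 6612.54 = 9513.87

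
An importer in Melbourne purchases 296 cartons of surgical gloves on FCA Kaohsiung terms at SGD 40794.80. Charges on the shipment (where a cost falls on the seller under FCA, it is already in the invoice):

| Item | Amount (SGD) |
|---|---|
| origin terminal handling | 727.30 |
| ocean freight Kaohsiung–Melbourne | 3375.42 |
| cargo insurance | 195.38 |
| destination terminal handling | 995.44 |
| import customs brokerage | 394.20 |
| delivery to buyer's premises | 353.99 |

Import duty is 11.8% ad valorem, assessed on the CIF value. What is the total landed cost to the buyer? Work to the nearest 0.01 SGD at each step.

Total landed cost: SGD 52157.49

FCA: the seller delivers export-cleared goods to the carrier; the buyer bears costs from that point.
CIF value = FCA price + origin terminal + freight + insurance = 40794.80 + 727.30 + 3375.42 + 195.38 = 45092.90
Import duty = 45092.90 × 11.8% = 5320.96
Buyer bears: origin terminal 727.30 + freight 3375.42 + insurance 195.38 + destination terminal 995.44 + brokerage 394.20 + delivery 353.99 + duty 5320.96 = 11362.69
Landed cost = invoice 40794.80 + 11362.69 = 52157.49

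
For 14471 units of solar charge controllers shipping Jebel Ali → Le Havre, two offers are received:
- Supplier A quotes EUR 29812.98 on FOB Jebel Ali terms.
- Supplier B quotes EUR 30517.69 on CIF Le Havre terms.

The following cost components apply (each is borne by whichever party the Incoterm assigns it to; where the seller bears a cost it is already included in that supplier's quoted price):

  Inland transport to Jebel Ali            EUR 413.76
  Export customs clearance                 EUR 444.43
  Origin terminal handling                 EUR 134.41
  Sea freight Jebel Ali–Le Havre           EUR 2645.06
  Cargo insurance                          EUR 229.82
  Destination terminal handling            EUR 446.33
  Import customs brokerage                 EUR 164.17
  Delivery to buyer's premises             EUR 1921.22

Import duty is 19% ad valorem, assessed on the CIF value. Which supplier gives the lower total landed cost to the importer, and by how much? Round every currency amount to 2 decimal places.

Supplier B is cheaper by EUR 2582.50

Supplier A (FOB):
CIF value = FOB price + freight + insurance = 29812.98 + 2645.06 + 229.82 = 32687.86
Import duty = 32687.86 × 19% = 6210.69
Buyer bears (A): 2645.06 + 229.82 + 446.33 + 164.17 + 1921.22 = 5406.60
Landed cost (A) = invoice 29812.98 + 5406.60 + duty 6210.69 = 41430.27
Supplier B (CIF):
The CIF price already equals the CIF value: 30517.69
Import duty = 30517.69 × 19% = 5798.36
Buyer bears (B): 446.33 + 164.17 + 1921.22 = 2531.72
Landed cost (B) = invoice 30517.69 + 2531.72 + duty 5798.36 = 38847.77
Difference = |41430.27 − 38847.77| = 2582.50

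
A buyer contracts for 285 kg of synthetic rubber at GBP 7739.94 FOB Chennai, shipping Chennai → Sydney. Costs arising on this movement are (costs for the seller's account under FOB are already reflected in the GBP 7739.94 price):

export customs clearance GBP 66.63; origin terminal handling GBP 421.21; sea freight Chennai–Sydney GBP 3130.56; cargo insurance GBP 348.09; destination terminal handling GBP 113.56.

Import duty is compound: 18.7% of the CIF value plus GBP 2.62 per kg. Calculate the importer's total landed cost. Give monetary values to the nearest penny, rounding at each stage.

Total landed cost: GBP 14176.73

FOB: the seller bears costs until goods are on board at the origin port; the buyer bears freight, insurance and all costs thereafter.
Already in the invoice (seller's account under FOB): export clearance, origin terminal — exclude.
CIF value = FOB price + freight + insurance = 7739.94 + 3130.56 + 348.09 = 11218.59
Ad valorem component: 11218.59 × 18.7% = 2097.88
Specific component: 285 × 2.62 = 746.70
Import duty = 2097.88 + 746.70 = 2844.58
Buyer bears: freight 3130.56 + insurance 348.09 + destination terminal 113.56 + duty 2844.58 = 6436.79
Landed cost = invoice 7739.94 + 6436.79 = 14176.73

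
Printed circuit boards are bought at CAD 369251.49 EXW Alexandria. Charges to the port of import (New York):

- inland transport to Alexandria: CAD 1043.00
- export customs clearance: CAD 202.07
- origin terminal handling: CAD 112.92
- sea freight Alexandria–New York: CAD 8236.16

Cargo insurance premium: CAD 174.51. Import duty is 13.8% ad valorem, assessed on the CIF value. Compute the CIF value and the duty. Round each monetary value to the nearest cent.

CIF = EXW price + pre-shipment costs + freight + insurance
CIF = 369251.49 + 1043.00 + 202.07 + 112.92 + 8236.16 + 174.51 = 379020.15
Import duty = 379020.15 × 13.8% = 52304.78

CIF value: CAD 379020.15; import duty: CAD 52304.78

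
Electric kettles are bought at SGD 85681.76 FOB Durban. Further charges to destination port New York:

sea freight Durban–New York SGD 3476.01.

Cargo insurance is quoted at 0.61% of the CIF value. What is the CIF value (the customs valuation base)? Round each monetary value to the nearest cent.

Let C be the CIF value. C = FOB price + freight + 0.61% × C
C − 0.61% × C = 85681.76 + 3476.01
0.9939 × C = 89157.77
C = 89157.77 / 0.9939 = 89704.97
Insurance premium = 0.61% × 89704.97 = 547.20

CIF value: SGD 89704.97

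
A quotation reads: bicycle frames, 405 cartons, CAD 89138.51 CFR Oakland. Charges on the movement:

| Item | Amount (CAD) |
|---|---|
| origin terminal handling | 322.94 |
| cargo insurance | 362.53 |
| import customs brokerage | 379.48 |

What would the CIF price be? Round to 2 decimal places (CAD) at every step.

Not relevant to the conversion: origin terminal — on the seller under both CFR and CIF; already in the CFR price and stays in the CIF price. brokerage — on the buyer under both terms; not part of either seller's price.
From CFR to CIF, the seller additionally bears: insurance.
CIF price = 89138.51 + 362.53 = 89501.04

CIF price: CAD 89501.04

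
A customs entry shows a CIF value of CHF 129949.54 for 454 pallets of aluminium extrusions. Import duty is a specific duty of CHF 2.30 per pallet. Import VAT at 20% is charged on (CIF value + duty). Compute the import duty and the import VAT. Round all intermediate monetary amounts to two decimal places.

Import duty: CHF 1044.20; import VAT: CHF 26198.75

Import duty = 454 × 2.30 = 1044.20
VAT base = CIF + duty = 129949.54 + 1044.20 = 130993.74
Import VAT = 130993.74 × 20% = 26198.75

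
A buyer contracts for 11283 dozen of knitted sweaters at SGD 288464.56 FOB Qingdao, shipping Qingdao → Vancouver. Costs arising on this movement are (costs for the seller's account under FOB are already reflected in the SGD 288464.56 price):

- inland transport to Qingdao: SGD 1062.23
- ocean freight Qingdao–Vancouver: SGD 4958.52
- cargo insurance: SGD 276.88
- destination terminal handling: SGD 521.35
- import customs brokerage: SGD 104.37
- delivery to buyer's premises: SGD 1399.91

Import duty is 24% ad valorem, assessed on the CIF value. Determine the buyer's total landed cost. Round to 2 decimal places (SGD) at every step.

FOB: the seller bears costs until goods are on board at the origin port; the buyer bears freight, insurance and all costs thereafter.
Already in the invoice (seller's account under FOB): inland to port — exclude.
CIF value = FOB price + freight + insurance = 288464.56 + 4958.52 + 276.88 = 293699.96
Import duty = 293699.96 × 24% = 70487.99
Buyer bears: freight 4958.52 + insurance 276.88 + destination terminal 521.35 + brokerage 104.37 + delivery 1399.91 + duty 70487.99 = 77749.02
Landed cost = invoice 288464.56 + 77749.02 = 366213.58

Total landed cost: SGD 366213.58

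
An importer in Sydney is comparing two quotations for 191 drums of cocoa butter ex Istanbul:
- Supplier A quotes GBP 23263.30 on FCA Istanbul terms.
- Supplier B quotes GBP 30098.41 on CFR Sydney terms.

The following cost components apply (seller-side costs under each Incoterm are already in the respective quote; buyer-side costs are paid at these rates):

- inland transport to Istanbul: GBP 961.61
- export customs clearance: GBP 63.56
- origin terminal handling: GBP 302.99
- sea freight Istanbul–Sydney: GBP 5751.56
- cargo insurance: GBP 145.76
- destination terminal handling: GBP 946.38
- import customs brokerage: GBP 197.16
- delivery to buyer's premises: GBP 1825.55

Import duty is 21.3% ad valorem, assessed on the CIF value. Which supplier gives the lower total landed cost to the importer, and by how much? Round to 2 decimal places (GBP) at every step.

Supplier A is cheaper by GBP 946.82

Supplier A (FCA):
CIF value = FCA price + origin terminal + freight + insurance = 23263.30 + 302.99 + 5751.56 + 145.76 = 29463.61
Import duty = 29463.61 × 21.3% = 6275.75
Buyer bears (A): 302.99 + 5751.56 + 145.76 + 946.38 + 197.16 + 1825.55 = 9169.40
Landed cost (A) = invoice 23263.30 + 9169.40 + duty 6275.75 = 38708.45
Supplier B (CFR):
CIF value = CFR price + insurance = 30098.41 + 145.76 = 30244.17
Import duty = 30244.17 × 21.3% = 6442.01
Buyer bears (B): 145.76 + 946.38 + 197.16 + 1825.55 = 3114.85
Landed cost (B) = invoice 30098.41 + 3114.85 + duty 6442.01 = 39655.27
Difference = |38708.45 − 39655.27| = 946.82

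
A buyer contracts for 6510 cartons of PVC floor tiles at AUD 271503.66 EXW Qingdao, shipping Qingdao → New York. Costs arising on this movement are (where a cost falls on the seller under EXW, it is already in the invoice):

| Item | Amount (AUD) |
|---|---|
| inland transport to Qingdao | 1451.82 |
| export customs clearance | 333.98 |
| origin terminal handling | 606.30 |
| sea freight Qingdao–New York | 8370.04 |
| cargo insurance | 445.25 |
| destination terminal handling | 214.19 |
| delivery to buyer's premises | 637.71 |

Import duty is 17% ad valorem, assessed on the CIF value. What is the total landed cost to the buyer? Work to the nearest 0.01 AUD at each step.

EXW: the seller makes goods available at their premises; the buyer bears all onward costs.
CIF value = EXW price + inland to port + export clearance + origin terminal + freight + insurance = 271503.66 + 1451.82 + 333.98 + 606.30 + 8370.04 + 445.25 = 282711.05
Import duty = 282711.05 × 17% = 48060.88
Buyer bears: inland to port 1451.82 + export clearance 333.98 + origin terminal 606.30 + freight 8370.04 + insurance 445.25 + destination terminal 214.19 + delivery 637.71 + duty 48060.88 = 60120.17
Landed cost = invoice 271503.66 + 60120.17 = 331623.83

Total landed cost: AUD 331623.83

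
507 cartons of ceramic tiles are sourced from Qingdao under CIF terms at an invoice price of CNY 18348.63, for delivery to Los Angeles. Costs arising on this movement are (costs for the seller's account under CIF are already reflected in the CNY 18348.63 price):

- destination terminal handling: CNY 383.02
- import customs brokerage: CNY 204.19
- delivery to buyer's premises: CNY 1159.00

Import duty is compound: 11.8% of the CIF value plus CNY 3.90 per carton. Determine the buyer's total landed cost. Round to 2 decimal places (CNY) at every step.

CIF: the seller pays costs through ocean freight and marine insurance to the destination port.
The CIF price already equals the CIF value: 18348.63
Ad valorem component: 18348.63 × 11.8% = 2165.14
Specific component: 507 × 3.90 = 1977.30
Import duty = 2165.14 + 1977.30 = 4142.44
Buyer bears: destination terminal 383.02 + brokerage 204.19 + delivery 1159.00 + duty 4142.44 = 5888.65
Landed cost = invoice 18348.63 + 5888.65 = 24237.28

Total landed cost: CNY 24237.28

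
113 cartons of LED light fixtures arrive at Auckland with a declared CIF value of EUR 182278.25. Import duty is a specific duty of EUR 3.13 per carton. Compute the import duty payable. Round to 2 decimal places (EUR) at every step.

Import duty: EUR 353.69

Import duty = 113 × 3.13 = 353.69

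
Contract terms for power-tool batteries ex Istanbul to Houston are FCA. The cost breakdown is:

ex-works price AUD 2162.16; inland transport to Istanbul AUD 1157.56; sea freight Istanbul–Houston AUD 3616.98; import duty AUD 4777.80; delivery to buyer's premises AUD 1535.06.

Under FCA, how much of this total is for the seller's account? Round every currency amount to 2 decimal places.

Seller's account: AUD 3319.72

FCA: the seller delivers export-cleared goods to the carrier; the buyer bears costs from that point.
Seller's account: goods 2162.16 + inland to port 1157.56 = 3319.72
Buyer's account: freight 3616.98 + duty 4777.80 + delivery 1535.06 = 9929.84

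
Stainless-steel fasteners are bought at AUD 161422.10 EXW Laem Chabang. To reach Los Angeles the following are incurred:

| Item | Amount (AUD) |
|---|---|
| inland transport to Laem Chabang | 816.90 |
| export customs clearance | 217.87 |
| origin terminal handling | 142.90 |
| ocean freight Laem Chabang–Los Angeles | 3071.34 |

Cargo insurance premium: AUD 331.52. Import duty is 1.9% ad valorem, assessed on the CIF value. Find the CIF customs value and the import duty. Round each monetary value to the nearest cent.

CIF value: AUD 166002.63; import duty: AUD 3154.05

CIF = EXW price + pre-shipment costs + freight + insurance
CIF = 161422.10 + 816.90 + 217.87 + 142.90 + 3071.34 + 331.52 = 166002.63
Import duty = 166002.63 × 1.9% = 3154.05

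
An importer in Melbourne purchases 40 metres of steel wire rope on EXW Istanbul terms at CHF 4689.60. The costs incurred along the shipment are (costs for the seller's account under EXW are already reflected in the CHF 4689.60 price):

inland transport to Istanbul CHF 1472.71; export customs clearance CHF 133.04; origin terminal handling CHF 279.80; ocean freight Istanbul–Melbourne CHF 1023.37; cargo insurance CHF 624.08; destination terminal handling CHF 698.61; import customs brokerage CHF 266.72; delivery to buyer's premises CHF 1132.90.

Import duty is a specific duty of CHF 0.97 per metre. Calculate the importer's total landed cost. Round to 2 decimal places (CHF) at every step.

Total landed cost: CHF 10359.63

EXW: the seller makes goods available at their premises; the buyer bears all onward costs.
CIF value = EXW price + inland to port + export clearance + origin terminal + freight + insurance = 4689.60 + 1472.71 + 133.04 + 279.80 + 1023.37 + 624.08 = 8222.60
Import duty = 40 × 0.97 = 38.80
Buyer bears: inland to port 1472.71 + export clearance 133.04 + origin terminal 279.80 + freight 1023.37 + insurance 624.08 + destination terminal 698.61 + brokerage 266.72 + delivery 1132.90 + duty 38.80 = 5670.03
Landed cost = invoice 4689.60 + 5670.03 = 10359.63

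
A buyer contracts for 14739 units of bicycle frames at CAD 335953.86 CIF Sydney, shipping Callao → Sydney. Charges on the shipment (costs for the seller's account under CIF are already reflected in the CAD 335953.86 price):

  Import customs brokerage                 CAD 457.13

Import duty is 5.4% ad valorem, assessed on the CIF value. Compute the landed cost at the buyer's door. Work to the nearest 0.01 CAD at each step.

Total landed cost: CAD 354552.50

CIF: the seller pays costs through ocean freight and marine insurance to the destination port.
The CIF price already equals the CIF value: 335953.86
Import duty = 335953.86 × 5.4% = 18141.51
Buyer bears: brokerage 457.13 + duty 18141.51 = 18598.64
Landed cost = invoice 335953.86 + 18598.64 = 354552.50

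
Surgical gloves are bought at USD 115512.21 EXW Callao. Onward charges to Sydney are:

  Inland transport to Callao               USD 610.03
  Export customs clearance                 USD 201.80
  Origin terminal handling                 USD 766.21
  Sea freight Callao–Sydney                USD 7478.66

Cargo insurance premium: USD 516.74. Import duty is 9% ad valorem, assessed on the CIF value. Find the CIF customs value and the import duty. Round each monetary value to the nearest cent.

CIF value: USD 125085.65; import duty: USD 11257.71

CIF = EXW price + pre-shipment costs + freight + insurance
CIF = 115512.21 + 610.03 + 201.80 + 766.21 + 7478.66 + 516.74 = 125085.65
Import duty = 125085.65 × 9% = 11257.71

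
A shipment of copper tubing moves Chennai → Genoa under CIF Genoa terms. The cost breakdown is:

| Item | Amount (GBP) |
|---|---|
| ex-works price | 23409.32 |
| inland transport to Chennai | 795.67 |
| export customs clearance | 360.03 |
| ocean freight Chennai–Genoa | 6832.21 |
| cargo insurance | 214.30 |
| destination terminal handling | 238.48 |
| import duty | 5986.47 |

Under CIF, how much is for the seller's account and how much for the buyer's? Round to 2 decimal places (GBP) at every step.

CIF: the seller pays costs through ocean freight and marine insurance to the destination port.
Seller's account: goods 23409.32 + inland to port 795.67 + export clearance 360.03 + freight 6832.21 + insurance 214.30 = 31611.53
Buyer's account: destination terminal 238.48 + duty 5986.47 = 6224.95

Seller: GBP 31611.53; buyer: GBP 6224.95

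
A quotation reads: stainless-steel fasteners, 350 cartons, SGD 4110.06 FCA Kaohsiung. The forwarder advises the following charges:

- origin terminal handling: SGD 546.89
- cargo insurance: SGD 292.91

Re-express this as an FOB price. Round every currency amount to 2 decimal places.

FOB price: SGD 4656.95

Not relevant to the conversion: insurance — on the buyer under both terms; not part of either seller's price.
From FCA to FOB, the seller additionally bears: origin terminal.
FOB price = 4110.06 + 546.89 = 4656.95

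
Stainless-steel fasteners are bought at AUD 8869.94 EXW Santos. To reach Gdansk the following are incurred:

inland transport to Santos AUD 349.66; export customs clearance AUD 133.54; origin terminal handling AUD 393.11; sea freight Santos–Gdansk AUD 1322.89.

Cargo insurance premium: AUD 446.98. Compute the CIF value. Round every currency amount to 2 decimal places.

CIF = EXW price + pre-shipment costs + freight + insurance
CIF = 8869.94 + 349.66 + 133.54 + 393.11 + 1322.89 + 446.98 = 11516.12

CIF value: AUD 11516.12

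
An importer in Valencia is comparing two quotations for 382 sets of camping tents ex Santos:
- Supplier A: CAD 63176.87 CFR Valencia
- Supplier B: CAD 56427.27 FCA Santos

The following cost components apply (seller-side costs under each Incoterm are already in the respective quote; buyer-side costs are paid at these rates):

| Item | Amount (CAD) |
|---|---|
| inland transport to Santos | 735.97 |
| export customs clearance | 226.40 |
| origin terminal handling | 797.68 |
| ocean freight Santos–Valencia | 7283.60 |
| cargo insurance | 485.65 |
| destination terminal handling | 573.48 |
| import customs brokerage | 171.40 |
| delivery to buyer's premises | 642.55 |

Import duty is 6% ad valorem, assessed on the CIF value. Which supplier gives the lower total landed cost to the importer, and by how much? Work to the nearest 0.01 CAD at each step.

Supplier A is cheaper by CAD 1411.58

Supplier A (CFR):
CIF value = CFR price + insurance = 63176.87 + 485.65 = 63662.52
Import duty = 63662.52 × 6% = 3819.75
Buyer bears (A): 485.65 + 573.48 + 171.40 + 642.55 = 1873.08
Landed cost (A) = invoice 63176.87 + 1873.08 + duty 3819.75 = 68869.70
Supplier B (FCA):
CIF value = FCA price + origin terminal + freight + insurance = 56427.27 + 797.68 + 7283.60 + 485.65 = 64994.20
Import duty = 64994.20 × 6% = 3899.65
Buyer bears (B): 797.68 + 7283.60 + 485.65 + 573.48 + 171.40 + 642.55 = 9954.36
Landed cost (B) = invoice 56427.27 + 9954.36 + duty 3899.65 = 70281.28
Difference = |68869.70 − 70281.28| = 1411.58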